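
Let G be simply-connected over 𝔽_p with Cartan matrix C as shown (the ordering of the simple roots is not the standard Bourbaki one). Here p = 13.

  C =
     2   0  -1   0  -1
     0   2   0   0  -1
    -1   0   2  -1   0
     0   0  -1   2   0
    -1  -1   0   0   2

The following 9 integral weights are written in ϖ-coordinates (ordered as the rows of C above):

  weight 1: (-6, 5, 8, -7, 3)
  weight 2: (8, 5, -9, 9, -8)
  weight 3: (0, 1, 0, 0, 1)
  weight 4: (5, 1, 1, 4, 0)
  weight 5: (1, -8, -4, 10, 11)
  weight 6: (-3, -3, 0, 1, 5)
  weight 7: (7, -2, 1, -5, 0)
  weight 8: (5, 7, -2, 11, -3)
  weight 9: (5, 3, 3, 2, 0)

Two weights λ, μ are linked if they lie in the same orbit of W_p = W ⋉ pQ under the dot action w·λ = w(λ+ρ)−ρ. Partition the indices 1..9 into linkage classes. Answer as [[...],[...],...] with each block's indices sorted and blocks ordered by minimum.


Dynkin diagram of C (from the 8 off-diagonal −1 entries): A_5.

Each λ_j+ρ reduced to Ā_13; 5-tuples below use C's row order:

  1: (2, 4, 2, 3, 1)
  2: (6, 1, 2, 2, 0)
  3: (1, 2, 1, 1, 2)
  4: (6, 1, 2, 2, 0)
  5: (1, 2, 1, 1, 2)
  6: (1, 2, 1, 1, 2)
  7: (6, 1, 2, 2, 0)
  8: (1, 2, 1, 1, 2)
  9: (6, 1, 2, 2, 0)

Partition of {1..9} into 3 W_13-dot-orbits:

[[1], [2, 4, 7, 9], [3, 5, 6, 8]]


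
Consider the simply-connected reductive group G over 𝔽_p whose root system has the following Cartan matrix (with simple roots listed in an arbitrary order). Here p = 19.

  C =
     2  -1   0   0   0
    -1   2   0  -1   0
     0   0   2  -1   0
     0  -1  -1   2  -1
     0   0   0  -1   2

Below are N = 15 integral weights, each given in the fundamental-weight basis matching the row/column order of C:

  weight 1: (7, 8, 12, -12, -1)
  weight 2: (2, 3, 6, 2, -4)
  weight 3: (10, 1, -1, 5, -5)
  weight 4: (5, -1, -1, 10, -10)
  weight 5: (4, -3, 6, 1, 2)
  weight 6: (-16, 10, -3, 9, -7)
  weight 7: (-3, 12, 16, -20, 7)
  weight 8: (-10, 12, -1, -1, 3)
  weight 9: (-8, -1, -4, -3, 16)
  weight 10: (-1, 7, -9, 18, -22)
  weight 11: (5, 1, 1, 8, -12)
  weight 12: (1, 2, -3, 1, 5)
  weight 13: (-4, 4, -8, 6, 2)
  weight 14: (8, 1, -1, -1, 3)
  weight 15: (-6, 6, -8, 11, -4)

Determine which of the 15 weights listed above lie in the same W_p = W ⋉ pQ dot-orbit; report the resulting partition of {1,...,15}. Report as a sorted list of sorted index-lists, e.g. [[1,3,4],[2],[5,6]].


Type D_5, rank 5, |W|=1920; reorder rows/cols to standard.

λ_j+ρ reflected into Ā_19 (⟨·,θ^∨⟩≤19); 5-tuples as given:

  λ_1+ρ ↦ (6, 0, 0, 2, 9) · λ_2+ρ ↦ (3, 2, 7, 0, 3) · λ_3+ρ ↦ (9, 2, 0, 0, 4) · λ_4+ρ ↦ (6, 0, 0, 2, 9) · λ_5+ρ ↦ (3, 2, 7, 0, 3) · λ_6+ρ ↦ (9, 2, 0, 0, 4) · λ_7+ρ ↦ (6, 0, 0, 2, 9) · λ_8+ρ ↦ (9, 2, 0, 0, 4) · λ_9+ρ ↦ (3, 2, 7, 0, 3) · λ_10+ρ ↦ (6, 0, 0, 2, 9) · λ_11+ρ ↦ (6, 0, 0, 2, 9) · λ_12+ρ ↦ (2, 3, 2, 0, 6) · λ_13+ρ ↦ (3, 2, 7, 0, 3) · λ_14+ρ ↦ (9, 2, 0, 0, 4) · λ_15+ρ ↦ (3, 2, 7, 0, 3)

These 15 weights hit 4 W_19-dot-orbits; sizes (5, 5, 4, 1):

[[1, 4, 7, 10, 11], [2, 5, 9, 13, 15], [3, 6, 8, 14], [12]]


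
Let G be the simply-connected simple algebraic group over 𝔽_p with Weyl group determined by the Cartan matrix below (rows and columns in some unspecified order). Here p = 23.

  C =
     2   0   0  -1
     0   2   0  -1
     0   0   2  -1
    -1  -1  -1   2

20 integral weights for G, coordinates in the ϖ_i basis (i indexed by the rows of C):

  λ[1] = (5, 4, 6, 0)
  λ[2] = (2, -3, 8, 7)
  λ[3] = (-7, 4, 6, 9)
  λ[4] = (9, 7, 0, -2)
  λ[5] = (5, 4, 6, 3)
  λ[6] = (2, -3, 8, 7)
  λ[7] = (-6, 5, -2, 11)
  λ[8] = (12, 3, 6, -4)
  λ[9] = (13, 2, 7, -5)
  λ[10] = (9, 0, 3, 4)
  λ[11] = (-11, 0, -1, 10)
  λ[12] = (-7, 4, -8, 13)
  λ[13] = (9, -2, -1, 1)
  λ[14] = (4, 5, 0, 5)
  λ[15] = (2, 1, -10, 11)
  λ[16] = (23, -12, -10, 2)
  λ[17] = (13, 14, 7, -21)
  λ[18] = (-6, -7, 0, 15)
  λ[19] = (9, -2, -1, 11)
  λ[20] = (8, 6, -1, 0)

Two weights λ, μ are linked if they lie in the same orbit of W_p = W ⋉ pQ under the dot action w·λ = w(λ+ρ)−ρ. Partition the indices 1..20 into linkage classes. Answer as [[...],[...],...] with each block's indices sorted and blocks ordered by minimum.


Cartan matrix: type D_4 (|W|=192); un-permuting the 4 rows.

Ā_23 reps of the 20 weights (D_4, coords as presented):

  λ_1+ρ ↦ (6, 5, 7, 1);  λ_2+ρ ↦ (3, 2, 9, 3);  λ_3+ρ ↦ (6, 5, 7, 1);  λ_4+ρ ↦ (9, 7, 0, 1);  λ_5+ρ ↦ (6, 5, 7, 1);  λ_6+ρ ↦ (3, 2, 9, 3);  λ_7+ρ ↦ (5, 6, 1, 5);  λ_8+ρ ↦ (10, 1, 4, 3);  λ_9+ρ ↦ (10, 1, 4, 3);  λ_10+ρ ↦ (10, 1, 4, 3);  λ_11+ρ ↦ (10, 1, 0, 1);  λ_12+ρ ↦ (6, 5, 7, 1);  λ_13+ρ ↦ (10, 1, 0, 1);  λ_14+ρ ↦ (5, 6, 1, 5);  λ_15+ρ ↦ (3, 2, 9, 3);  λ_16+ρ ↦ (6, 5, 7, 1);  λ_17+ρ ↦ (3, 2, 9, 3);  λ_18+ρ ↦ (5, 6, 1, 5);  λ_19+ρ ↦ (10, 1, 0, 1);  λ_20+ρ ↦ (9, 7, 0, 1)

Grouping the 20 weights by Ā_23-representative: 6 linkage classes.

[[1, 3, 5, 12, 16], [2, 6, 15, 17], [4, 20], [7, 14, 18], [8, 9, 10], [11, 13, 19]]


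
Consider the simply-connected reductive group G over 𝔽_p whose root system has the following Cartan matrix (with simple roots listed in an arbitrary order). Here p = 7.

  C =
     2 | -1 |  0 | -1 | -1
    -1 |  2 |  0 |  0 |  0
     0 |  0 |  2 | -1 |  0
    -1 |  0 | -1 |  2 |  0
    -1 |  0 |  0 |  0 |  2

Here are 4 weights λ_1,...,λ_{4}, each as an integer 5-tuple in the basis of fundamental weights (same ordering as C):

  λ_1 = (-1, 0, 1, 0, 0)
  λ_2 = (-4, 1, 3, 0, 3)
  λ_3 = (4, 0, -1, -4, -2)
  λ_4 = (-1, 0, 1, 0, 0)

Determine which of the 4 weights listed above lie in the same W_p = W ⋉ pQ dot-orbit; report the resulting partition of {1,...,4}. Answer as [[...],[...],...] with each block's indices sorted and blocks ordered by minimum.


Type D_5, rank 5, |W|=1920; reorder rows/cols to standard.

Alcove-folded reps (p=7, 4 weights, presented ϖ-order):

  λ_1+ρ ↦ (0, 1, 2, 1, 1);  λ_2+ρ ↦ (0, 1, 2, 1, 1);  λ_3+ρ ↦ (1, 1, 3, 0, 1);  λ_4+ρ ↦ (0, 1, 2, 1, 1)

Partition of {1..4} into 2 W_7-dot-orbits:

[[1, 2, 4], [3]]


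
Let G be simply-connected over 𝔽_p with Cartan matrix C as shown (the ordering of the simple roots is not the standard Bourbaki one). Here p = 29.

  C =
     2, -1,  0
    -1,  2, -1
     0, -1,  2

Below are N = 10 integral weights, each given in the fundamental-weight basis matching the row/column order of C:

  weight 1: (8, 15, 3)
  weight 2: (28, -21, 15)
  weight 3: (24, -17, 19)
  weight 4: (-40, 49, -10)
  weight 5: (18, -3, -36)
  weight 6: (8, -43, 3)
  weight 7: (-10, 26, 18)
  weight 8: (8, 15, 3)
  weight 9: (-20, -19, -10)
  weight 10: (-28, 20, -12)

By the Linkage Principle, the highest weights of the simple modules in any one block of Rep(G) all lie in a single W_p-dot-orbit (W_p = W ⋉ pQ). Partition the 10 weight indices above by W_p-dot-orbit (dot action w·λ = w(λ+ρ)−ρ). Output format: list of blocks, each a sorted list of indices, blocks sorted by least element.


Root system A_3: the 3×3 matrix C matches after relabeling.

W_29-reps of the 10 weights in Ā_29 (same 3-coord order as C):

    λ_1+ρ ↦ (9, 16, 4)
    λ_2+ρ ↦ (9, 16, 4)
    λ_3+ρ ↦ (9, 16, 4)
    λ_4+ρ ↦ (8, 10, 2)
    λ_5+ρ ↦ (10, 11, 6)
    λ_6+ρ ↦ (9, 16, 4)
    λ_7+ρ ↦ (8, 10, 2)
    λ_8+ρ ↦ (9, 16, 4)
    λ_9+ρ ↦ (8, 10, 2)
    λ_10+ρ ↦ (10, 11, 6)

3 distinct reps among the 10 weights ⇒ 3 W_29-linkage classes:

[[1, 2, 3, 6, 8], [4, 7, 9], [5, 10]]


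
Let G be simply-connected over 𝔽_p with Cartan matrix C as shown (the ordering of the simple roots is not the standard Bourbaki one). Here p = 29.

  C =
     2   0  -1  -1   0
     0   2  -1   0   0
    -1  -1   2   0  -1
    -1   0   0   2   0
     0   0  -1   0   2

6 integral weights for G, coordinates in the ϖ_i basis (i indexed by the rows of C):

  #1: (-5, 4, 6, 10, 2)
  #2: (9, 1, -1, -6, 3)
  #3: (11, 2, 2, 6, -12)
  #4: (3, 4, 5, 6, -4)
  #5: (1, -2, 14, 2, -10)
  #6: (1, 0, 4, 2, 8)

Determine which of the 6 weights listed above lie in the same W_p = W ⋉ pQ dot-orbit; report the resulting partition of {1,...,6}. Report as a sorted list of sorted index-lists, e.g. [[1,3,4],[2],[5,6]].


Root system D_5: the 5×5 matrix C matches after relabeling.

W_29-reps of the 6 weights in Ā_29 (same 5-coord order as C):

  1: (4, 5, 3, 7, 3) · 2: (5, 2, 0, 5, 4) · 3: (4, 5, 3, 7, 3) · 4: (4, 5, 3, 7, 3) · 5: (2, 1, 5, 3, 9) · 6: (2, 1, 5, 3, 9)

Linkage partition of the 6 weights (3 classes, p=29):

[[1, 3, 4], [2], [5, 6]]


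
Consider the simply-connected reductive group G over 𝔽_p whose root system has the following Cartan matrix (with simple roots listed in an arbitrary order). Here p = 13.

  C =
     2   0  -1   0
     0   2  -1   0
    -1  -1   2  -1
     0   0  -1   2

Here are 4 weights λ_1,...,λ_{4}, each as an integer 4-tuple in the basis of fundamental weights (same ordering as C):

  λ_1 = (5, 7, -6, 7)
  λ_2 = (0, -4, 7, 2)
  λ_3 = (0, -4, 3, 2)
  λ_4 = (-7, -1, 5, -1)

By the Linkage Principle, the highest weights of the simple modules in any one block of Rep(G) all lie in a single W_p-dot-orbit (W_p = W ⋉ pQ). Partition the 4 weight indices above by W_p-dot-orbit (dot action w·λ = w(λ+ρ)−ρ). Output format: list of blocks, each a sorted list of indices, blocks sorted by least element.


Type D_4, rank 4, |W|=192; reorder rows/cols to standard.

Ā_13 reps of the 4 weights (D_4, coords as presented):

  1: (1, 3, 1, 3)
  2: (1, 3, 1, 3)
  3: (1, 3, 1, 3)
  4: (6, 0, 0, 0)

These 4 weights hit 2 W_13-dot-orbits; sizes (3, 1):

[[1, 2, 3], [4]]


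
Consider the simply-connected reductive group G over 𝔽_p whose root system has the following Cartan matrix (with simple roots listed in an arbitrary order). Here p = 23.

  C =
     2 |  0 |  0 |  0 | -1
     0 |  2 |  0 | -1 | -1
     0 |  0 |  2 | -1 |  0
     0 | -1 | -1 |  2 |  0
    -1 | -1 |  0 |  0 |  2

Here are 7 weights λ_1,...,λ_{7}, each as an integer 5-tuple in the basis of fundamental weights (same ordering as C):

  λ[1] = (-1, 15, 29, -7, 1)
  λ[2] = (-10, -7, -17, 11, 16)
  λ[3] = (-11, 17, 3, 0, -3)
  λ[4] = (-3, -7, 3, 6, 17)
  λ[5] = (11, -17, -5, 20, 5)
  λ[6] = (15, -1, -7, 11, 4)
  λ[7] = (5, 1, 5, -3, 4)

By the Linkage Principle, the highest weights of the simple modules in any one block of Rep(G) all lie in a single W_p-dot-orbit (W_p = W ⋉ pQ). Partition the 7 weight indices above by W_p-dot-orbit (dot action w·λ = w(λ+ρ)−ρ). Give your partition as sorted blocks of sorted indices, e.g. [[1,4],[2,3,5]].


C ↔ A_5 under row/col permutation; |W(A_5)| = 720.

Each λ_j+ρ reduced to Ā_23; 5-tuples below use C's row order:

  λ_1+ρ ↦ (2, 6, 4, 1, 10);  λ_2+ρ ↦ (7, 2, 6, 6, 2);  λ_3+ρ ↦ (2, 6, 4, 1, 10);  λ_4+ρ ↦ (2, 6, 4, 1, 10);  λ_5+ρ ↦ (2, 6, 4, 1, 10);  λ_6+ρ ↦ (6, 0, 4, 2, 5);  λ_7+ρ ↦ (6, 0, 4, 2, 5)

The 7 indices split into 3 linkage classes (same alcove rep ⇔ same W_23-dot-orbit):

[[1, 3, 4, 5], [2], [6, 7]]


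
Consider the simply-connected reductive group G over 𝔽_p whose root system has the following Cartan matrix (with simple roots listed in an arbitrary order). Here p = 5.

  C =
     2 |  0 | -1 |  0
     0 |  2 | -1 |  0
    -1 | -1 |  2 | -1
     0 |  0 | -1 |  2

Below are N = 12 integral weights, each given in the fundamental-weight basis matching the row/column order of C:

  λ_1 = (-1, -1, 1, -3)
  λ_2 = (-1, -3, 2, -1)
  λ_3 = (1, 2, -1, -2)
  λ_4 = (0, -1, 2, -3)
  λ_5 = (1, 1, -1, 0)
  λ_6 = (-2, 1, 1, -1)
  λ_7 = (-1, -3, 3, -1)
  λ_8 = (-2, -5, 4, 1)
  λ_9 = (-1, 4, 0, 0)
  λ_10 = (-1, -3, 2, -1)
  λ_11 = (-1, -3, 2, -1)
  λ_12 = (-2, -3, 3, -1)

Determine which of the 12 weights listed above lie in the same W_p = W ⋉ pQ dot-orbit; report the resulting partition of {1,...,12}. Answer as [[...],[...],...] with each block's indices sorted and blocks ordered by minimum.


Cartan matrix: type D_4 (|W|=192); un-permuting the 4 rows.

Alcove-folded reps (p=5, 12 weights, presented ϖ-order):

  λ_1+ρ ↦ (0, 0, 0, 2)
  λ_2+ρ ↦ (0, 2, 1, 0)
  λ_3+ρ ↦ (1, 2, 1, 0)
  λ_4+ρ ↦ (1, 0, 1, 2)
  λ_5+ρ ↦ (2, 2, 0, 1)
  λ_6+ρ ↦ (1, 2, 1, 0)
  λ_7+ρ ↦ (0, 2, 1, 0)
  λ_8+ρ ↦ (1, 2, 1, 0)
  λ_9+ρ ↦ (1, 2, 1, 0)
  λ_10+ρ ↦ (0, 2, 1, 0)
  λ_11+ρ ↦ (0, 2, 1, 0)
  λ_12+ρ ↦ (1, 2, 1, 0)

The 12 indices split into 5 linkage classes (same alcove rep ⇔ same W_5-dot-orbit):

[[1], [2, 7, 10, 11], [3, 6, 8, 9, 12], [4], [5]]


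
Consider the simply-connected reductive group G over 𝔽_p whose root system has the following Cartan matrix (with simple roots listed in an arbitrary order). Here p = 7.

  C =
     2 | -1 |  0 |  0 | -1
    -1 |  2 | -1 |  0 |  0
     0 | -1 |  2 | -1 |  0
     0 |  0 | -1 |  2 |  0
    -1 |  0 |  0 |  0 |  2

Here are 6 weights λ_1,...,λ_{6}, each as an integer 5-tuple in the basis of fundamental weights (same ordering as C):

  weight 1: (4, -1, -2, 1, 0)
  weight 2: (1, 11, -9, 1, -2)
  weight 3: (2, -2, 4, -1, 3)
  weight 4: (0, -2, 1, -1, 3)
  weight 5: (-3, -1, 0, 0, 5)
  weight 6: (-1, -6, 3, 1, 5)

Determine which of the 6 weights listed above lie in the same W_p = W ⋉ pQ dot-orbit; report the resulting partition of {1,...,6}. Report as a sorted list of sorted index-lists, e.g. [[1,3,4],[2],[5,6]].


Dynkin diagram of C (from the 8 off-diagonal −1 entries): A_5.

Alcove-folded reps (p=7, 6 weights, presented ϖ-order):

    1: (4, 1, 0, 1, 1)
    2: (4, 1, 0, 1, 1)
    3: (2, 1, 0, 4, 0)
    4: (0, 1, 1, 0, 4)
    5: (0, 1, 1, 0, 4)
    6: (4, 1, 0, 1, 1)

Linkage partition of the 6 weights (3 classes, p=7):

[[1, 2, 6], [3], [4, 5]]


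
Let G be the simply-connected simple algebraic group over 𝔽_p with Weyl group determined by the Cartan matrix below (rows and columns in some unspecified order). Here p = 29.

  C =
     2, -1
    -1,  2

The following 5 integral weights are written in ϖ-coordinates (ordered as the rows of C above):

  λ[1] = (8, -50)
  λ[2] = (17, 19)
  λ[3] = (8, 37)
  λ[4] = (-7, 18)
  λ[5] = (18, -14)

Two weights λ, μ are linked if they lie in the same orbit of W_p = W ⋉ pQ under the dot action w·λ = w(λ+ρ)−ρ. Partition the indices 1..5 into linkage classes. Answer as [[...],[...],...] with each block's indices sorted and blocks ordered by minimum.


Type A_2, rank 2, |W|=6; reorder rows/cols to standard.

Alcove-folded reps (p=29, 5 weights, presented ϖ-order):

  λ_1+ρ ↦ (9, 11);  λ_2+ρ ↦ (9, 11);  λ_3+ρ ↦ (9, 11);  λ_4+ρ ↦ (6, 13);  λ_5+ρ ↦ (6, 13)

2 distinct reps among the 5 weights ⇒ 2 W_29-linkage classes:

[[1, 2, 3], [4, 5]]


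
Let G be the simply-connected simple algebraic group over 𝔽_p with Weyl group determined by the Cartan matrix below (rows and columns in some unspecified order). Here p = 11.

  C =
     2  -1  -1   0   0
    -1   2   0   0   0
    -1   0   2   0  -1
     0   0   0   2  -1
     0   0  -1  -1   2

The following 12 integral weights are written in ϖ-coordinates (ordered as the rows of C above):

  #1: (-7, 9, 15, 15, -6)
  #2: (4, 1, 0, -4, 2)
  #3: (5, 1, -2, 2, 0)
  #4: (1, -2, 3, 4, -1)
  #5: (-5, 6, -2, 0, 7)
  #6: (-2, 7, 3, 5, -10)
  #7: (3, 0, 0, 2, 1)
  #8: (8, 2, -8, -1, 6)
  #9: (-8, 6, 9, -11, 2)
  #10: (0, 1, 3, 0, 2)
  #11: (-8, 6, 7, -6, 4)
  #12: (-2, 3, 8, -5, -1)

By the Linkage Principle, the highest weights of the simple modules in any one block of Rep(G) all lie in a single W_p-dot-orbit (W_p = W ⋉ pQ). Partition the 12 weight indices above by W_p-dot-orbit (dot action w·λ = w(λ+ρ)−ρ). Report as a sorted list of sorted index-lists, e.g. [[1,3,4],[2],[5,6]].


Dynkin diagram of C (from the 8 off-diagonal −1 entries): A_5.

Each λ_j+ρ reduced to Ā_11; 5-tuples below use C's row order:

  λ_1+ρ ↦ (1, 1, 4, 5, 0);  λ_2+ρ ↦ (5, 2, 1, 3, 0);  λ_3+ρ ↦ (5, 2, 1, 3, 0);  λ_4+ρ ↦ (1, 1, 4, 5, 0);  λ_5+ρ ↦ (1, 2, 4, 1, 3);  λ_6+ρ ↦ (5, 2, 1, 3, 0);  λ_7+ρ ↦ (4, 1, 1, 3, 2);  λ_8+ρ ↦ (2, 2, 6, 0, 1);  λ_9+ρ ↦ (1, 2, 4, 1, 3);  λ_10+ρ ↦ (1, 2, 4, 1, 3);  λ_11+ρ ↦ (5, 2, 1, 3, 0);  λ_12+ρ ↦ (1, 2, 4, 1, 3)

5 distinct reps among the 12 weights ⇒ 5 W_11-linkage classes:

[[1, 4], [2, 3, 6, 11], [5, 9, 10, 12], [7], [8]]


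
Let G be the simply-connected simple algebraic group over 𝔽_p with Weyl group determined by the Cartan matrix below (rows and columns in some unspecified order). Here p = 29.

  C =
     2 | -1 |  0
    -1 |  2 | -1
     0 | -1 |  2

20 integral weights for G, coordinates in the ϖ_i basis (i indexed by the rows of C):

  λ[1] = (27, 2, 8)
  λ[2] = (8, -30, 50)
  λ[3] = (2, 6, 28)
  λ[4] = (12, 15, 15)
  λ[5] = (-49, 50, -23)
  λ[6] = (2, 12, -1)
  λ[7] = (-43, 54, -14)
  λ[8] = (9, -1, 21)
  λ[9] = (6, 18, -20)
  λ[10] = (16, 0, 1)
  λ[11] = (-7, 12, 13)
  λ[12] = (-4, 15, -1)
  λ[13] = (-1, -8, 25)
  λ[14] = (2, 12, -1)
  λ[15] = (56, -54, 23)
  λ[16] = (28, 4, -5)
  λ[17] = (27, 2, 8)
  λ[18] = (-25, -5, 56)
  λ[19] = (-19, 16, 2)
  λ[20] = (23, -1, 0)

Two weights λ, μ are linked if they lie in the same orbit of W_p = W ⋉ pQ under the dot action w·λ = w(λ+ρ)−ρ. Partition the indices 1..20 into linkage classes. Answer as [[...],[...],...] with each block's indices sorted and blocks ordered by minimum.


Cartan matrix: type A_3 (|W|=24); un-permuting the 3 rows.

Folding the 20 weights λ_j+ρ into Ā_29 (reps in the given 3-coord order):

  [1] (17, 1, 2);  [2] (2, 7, 0);  [3] (7, 0, 19);  [4] (3, 13, 0);  [5] (7, 0, 19);  [6] (3, 13, 0);  [7] (3, 13, 0);  [8] (7, 0, 19);  [9] (7, 0, 19);  [10] (17, 1, 2);  [11] (6, 7, 14);  [12] (3, 13, 0);  [13] (7, 0, 19);  [14] (3, 13, 0);  [15] (24, 0, 1);  [16] (24, 0, 1);  [17] (17, 1, 2);  [18] (24, 0, 1);  [19] (17, 1, 2);  [20] (24, 0, 1)

The 20 indices split into 6 linkage classes (same alcove rep ⇔ same W_29-dot-orbit):

[[1, 10, 17, 19], [2], [3, 5, 8, 9, 13], [4, 6, 7, 12, 14], [11], [15, 16, 18, 20]]


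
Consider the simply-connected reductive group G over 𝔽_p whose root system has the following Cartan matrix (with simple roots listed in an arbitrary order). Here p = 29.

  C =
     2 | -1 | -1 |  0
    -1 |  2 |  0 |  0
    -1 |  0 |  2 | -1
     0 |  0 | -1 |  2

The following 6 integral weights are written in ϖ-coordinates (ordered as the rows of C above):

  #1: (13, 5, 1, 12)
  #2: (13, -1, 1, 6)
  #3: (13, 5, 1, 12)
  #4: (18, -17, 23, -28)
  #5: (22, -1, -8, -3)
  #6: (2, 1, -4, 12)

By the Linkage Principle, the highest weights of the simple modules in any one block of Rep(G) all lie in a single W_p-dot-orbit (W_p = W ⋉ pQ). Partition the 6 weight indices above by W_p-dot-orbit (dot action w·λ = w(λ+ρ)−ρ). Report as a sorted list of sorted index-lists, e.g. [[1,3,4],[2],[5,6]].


Cartan matrix: type A_4 (|W|=120); un-permuting the 4 rows.

Alcove-folded reps (p=29, 6 weights, presented ϖ-order):

  λ_1 → (14, 0, 2, 7)
  λ_2 → (14, 0, 2, 7)
  λ_3 → (14, 0, 2, 7)
  λ_4 → (0, 2, 3, 10)
  λ_5 → (14, 0, 2, 7)
  λ_6 → (0, 2, 3, 10)

The 6 indices split into 2 linkage classes (same alcove rep ⇔ same W_29-dot-orbit):

[[1, 2, 3, 5], [4, 6]]


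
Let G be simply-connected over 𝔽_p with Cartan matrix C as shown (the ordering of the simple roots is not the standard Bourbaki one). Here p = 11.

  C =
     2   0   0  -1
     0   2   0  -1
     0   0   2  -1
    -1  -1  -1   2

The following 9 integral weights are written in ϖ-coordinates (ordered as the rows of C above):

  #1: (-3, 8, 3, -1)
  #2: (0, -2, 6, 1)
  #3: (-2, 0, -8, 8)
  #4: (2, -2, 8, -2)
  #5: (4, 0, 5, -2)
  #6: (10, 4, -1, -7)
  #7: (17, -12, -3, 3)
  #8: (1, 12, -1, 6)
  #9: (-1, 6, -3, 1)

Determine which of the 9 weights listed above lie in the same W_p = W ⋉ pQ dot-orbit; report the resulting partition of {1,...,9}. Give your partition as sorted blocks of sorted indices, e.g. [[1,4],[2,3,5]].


Root system D_4: the 4×4 matrix C matches after relabeling.

Each λ_j+ρ reduced to Ā_11; 4-tuples below use C's row order:

  λ_1 → (0, 7, 2, 0) · λ_2 → (1, 1, 7, 1) · λ_3 → (1, 1, 7, 1) · λ_4 → (1, 1, 7, 1) · λ_5 → (4, 0, 5, 1) · λ_6 → (4, 0, 5, 1) · λ_7 → (0, 7, 2, 0) · λ_8 → (0, 7, 2, 0) · λ_9 → (0, 7, 2, 0)

These 9 weights hit 3 W_11-dot-orbits; sizes (4, 3, 2):

[[1, 7, 8, 9], [2, 3, 4], [5, 6]]


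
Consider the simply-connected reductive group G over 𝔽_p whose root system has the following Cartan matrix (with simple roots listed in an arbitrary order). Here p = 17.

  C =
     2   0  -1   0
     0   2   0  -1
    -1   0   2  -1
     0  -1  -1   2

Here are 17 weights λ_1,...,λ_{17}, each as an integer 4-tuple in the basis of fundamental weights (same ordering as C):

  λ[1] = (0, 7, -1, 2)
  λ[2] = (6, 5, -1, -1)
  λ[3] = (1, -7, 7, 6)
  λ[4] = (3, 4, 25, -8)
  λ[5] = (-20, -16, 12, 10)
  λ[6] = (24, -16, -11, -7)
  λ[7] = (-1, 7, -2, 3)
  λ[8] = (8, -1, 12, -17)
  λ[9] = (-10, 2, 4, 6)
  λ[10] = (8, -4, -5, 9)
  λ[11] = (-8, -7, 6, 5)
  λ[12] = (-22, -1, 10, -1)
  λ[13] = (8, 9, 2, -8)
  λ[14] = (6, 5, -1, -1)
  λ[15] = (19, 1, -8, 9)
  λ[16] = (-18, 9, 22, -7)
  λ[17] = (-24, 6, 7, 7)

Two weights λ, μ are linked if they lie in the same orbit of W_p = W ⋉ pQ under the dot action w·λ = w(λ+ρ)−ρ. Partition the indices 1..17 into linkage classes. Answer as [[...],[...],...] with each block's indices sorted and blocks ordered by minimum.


A_4 Cartan matrix, 4 simple roots permuted; ρ=(1,1,1,1).

Each λ_j+ρ reduced to Ā_17; 4-tuples below use C's row order:

  1: (1, 8, 0, 3)
  2: (7, 6, 0, 0)
  3: (2, 6, 8, 1)
  4: (2, 2, 4, 4)
  5: (2, 2, 4, 4)
  6: (8, 4, 1, 2)
  7: (1, 8, 0, 3)
  8: (1, 8, 0, 3)
  9: (5, 3, 4, 3)
  10: (5, 3, 4, 3)
  11: (7, 6, 0, 0)
  12: (7, 6, 0, 0)
  13: (5, 3, 4, 3)
  14: (7, 6, 0, 0)
  15: (5, 3, 4, 3)
  16: (7, 6, 0, 0)
  17: (2, 6, 8, 1)

These 17 weights hit 6 W_17-dot-orbits; sizes (3, 5, 2, 2, 1, 4):

[[1, 7, 8], [2, 11, 12, 14, 16], [3, 17], [4, 5], [6], [9, 10, 13, 15]]


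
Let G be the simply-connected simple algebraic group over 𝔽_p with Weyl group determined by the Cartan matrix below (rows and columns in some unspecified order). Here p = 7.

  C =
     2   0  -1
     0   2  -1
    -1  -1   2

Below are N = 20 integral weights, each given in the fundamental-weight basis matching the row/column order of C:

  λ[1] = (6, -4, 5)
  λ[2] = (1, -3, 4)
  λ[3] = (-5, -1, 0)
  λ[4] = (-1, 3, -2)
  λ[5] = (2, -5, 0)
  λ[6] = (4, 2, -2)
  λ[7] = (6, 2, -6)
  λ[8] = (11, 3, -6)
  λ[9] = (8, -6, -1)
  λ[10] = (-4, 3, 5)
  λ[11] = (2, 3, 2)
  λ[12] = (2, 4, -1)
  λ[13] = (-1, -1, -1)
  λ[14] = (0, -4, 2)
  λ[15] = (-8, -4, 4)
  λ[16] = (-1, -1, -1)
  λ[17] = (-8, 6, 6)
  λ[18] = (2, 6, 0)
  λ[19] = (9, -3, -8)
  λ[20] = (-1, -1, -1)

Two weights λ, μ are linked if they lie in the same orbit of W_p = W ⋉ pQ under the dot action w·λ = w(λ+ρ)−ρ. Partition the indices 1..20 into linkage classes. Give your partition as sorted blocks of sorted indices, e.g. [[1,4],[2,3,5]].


Type A_3, rank 3, |W|=24; reorder rows/cols to standard.

λ_j+ρ reflected into Ā_7 (⟨·,θ^∨⟩≤7); 3-tuples as given:

  [1] (1, 3, 0) · [2] (2, 2, 3) · [3] (1, 3, 0) · [4] (1, 3, 0) · [5] (0, 1, 3) · [6] (4, 2, 1) · [7] (2, 2, 3) · [8] (2, 4, 0) · [9] (2, 2, 3) · [10] (0, 1, 3) · [11] (0, 1, 3) · [12] (2, 4, 0) · [13] (0, 0, 0) · [14] (1, 3, 0) · [15] (2, 2, 3) · [16] (0, 0, 0) · [17] (0, 0, 0) · [18] (1, 3, 0) · [19] (2, 4, 0) · [20] (0, 0, 0)

Grouping the 20 weights by Ā_7-representative: 6 linkage classes.

[[1, 3, 4, 14, 18], [2, 7, 9, 15], [5, 10, 11], [6], [8, 12, 19], [13, 16, 17, 20]]


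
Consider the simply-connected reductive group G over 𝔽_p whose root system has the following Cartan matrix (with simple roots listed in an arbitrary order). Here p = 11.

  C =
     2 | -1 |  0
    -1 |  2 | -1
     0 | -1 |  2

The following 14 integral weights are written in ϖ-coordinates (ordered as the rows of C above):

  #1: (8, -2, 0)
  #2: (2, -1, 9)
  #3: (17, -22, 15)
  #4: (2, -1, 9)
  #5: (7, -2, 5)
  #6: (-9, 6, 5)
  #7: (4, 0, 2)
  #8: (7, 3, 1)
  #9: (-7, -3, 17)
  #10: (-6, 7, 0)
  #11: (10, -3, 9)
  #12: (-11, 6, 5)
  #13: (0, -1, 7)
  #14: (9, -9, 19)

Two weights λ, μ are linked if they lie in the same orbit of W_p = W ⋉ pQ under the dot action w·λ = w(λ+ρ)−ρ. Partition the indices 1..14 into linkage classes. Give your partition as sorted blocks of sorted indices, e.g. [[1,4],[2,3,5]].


Dynkin diagram of C (from the 4 off-diagonal −1 entries): A_3.

λ_j+ρ reflected into Ā_11 (⟨·,θ^∨⟩≤11); 3-tuples as given:

  1: (8, 1, 0);  2: (1, 0, 8);  3: (5, 1, 3);  4: (1, 0, 8);  5: (5, 1, 3);  6: (5, 1, 3);  7: (5, 1, 3);  8: (5, 3, 1);  9: (5, 1, 3);  10: (5, 3, 1);  11: (1, 2, 0);  12: (5, 3, 1);  13: (1, 0, 8);  14: (8, 1, 0)

The 14 indices split into 5 linkage classes (same alcove rep ⇔ same W_11-dot-orbit):

[[1, 14], [2, 4, 13], [3, 5, 6, 7, 9], [8, 10, 12], [11]]


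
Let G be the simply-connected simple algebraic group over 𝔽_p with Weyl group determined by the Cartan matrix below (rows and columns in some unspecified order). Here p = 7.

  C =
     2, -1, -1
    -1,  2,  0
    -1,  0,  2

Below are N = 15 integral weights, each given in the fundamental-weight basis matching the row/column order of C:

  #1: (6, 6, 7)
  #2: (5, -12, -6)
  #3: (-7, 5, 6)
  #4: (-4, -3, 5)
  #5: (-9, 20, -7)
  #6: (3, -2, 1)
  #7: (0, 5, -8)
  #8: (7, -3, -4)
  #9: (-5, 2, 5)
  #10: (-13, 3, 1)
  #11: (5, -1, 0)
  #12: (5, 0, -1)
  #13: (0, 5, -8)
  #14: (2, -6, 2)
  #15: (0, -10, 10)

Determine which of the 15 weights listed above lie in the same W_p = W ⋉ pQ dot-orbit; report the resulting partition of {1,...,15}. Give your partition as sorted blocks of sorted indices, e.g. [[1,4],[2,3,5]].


C ↔ A_3 under row/col permutation; |W(A_3)| = 24.

W_7-reps of the 15 weights in Ā_7 (same 3-coord order as C):

  [1] (6, 1, 0)
  [2] (2, 3, 1)
  [3] (6, 0, 1)
  [4] (2, 3, 1)
  [5] (6, 0, 1)
  [6] (3, 1, 2)
  [7] (6, 0, 1)
  [8] (3, 1, 2)
  [9] (3, 1, 2)
  [10] (2, 3, 1)
  [11] (6, 0, 1)
  [12] (6, 1, 0)
  [13] (6, 0, 1)
  [14] (2, 3, 1)
  [15] (2, 3, 1)

These 15 weights hit 4 W_7-dot-orbits; sizes (2, 5, 5, 3):

[[1, 12], [2, 4, 10, 14, 15], [3, 5, 7, 11, 13], [6, 8, 9]]


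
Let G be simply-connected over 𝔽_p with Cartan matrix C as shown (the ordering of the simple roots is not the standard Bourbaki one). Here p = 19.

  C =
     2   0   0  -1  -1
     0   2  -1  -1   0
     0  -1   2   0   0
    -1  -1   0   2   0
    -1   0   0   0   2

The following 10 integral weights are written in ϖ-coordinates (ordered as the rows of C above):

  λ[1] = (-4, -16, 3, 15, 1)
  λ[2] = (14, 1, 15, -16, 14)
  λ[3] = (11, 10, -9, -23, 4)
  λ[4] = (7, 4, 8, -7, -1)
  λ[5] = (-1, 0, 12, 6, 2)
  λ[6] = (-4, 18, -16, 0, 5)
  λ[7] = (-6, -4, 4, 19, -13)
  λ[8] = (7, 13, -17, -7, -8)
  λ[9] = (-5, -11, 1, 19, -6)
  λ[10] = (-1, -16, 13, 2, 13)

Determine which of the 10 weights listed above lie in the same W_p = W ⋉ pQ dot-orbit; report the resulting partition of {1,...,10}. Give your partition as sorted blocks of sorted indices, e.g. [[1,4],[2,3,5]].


Cartan matrix: type A_5 (|W|=720); un-permuting the 5 rows.

Alcove-folded reps (p=19, 10 weights, presented ϖ-order):

    λ_1 → (0, 2, 11, 2, 1)
    λ_2 → (0, 2, 11, 2, 1)
    λ_3 → (2, 1, 8, 5, 0)
    λ_4 → (2, 1, 8, 5, 0)
    λ_5 → (2, 1, 8, 5, 0)
    λ_6 → (0, 2, 11, 2, 1)
    λ_7 → (12, 2, 1, 0, 2)
    λ_8 → (2, 1, 8, 5, 0)
    λ_9 → (5, 2, 7, 1, 3)
    λ_10 → (12, 2, 1, 0, 2)

The 10 indices split into 4 linkage classes (same alcove rep ⇔ same W_19-dot-orbit):

[[1, 2, 6], [3, 4, 5, 8], [7, 10], [9]]


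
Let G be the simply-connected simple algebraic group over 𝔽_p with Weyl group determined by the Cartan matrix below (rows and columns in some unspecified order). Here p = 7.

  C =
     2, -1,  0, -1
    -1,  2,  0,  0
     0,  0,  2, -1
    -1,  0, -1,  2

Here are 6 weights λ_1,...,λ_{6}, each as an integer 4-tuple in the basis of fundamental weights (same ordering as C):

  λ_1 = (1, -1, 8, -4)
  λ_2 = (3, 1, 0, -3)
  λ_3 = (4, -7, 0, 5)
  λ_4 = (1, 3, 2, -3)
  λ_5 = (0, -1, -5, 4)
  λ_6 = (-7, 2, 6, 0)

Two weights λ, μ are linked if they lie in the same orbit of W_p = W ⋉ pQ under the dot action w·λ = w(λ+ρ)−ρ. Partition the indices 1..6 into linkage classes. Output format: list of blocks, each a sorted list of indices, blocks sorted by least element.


Root system A_4: the 4×4 matrix C matches after relabeling.

Ā_7 reps of the 6 weights (A_4, coords as presented):

  λ_1 → (1, 0, 4, 1)
  λ_2 → (2, 2, 1, 1)
  λ_3 → (1, 0, 4, 1)
  λ_4 → (0, 4, 1, 2)
  λ_5 → (1, 0, 4, 1)
  λ_6 → (2, 0, 1, 3)

Partition of {1..6} into 4 W_7-dot-orbits:

[[1, 3, 5], [2], [4], [6]]


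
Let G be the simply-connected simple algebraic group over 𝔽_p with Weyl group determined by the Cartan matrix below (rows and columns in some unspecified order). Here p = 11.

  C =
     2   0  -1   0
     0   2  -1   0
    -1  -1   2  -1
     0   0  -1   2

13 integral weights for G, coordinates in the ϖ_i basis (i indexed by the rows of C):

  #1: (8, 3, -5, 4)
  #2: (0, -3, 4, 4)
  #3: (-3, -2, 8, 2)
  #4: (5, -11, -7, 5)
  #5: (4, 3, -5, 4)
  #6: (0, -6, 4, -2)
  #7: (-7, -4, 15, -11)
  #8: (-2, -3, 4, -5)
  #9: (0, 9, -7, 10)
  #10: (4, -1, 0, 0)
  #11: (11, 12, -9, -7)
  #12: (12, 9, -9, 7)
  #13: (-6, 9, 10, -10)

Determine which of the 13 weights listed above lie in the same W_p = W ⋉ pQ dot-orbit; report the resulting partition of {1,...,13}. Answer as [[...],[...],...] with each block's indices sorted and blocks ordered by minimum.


Root system D_4: the 4×4 matrix C matches after relabeling.

Ā_11 reps of the 13 weights (D_4, coords as presented):

  λ_1 → (5, 0, 1, 1);  λ_2 → (1, 2, 0, 5);  λ_3 → (1, 0, 1, 2);  λ_4 → (0, 4, 1, 0);  λ_5 → (1, 0, 4, 1);  λ_6 → (0, 4, 1, 0);  λ_7 → (1, 2, 0, 5);  λ_8 → (1, 0, 1, 2);  λ_9 → (1, 0, 4, 1);  λ_10 → (5, 0, 1, 1);  λ_11 → (1, 2, 0, 5);  λ_12 → (1, 0, 1, 2);  λ_13 → (5, 0, 1, 1)

Grouping the 13 weights by Ā_11-representative: 5 linkage classes.

[[1, 10, 13], [2, 7, 11], [3, 8, 12], [4, 6], [5, 9]]


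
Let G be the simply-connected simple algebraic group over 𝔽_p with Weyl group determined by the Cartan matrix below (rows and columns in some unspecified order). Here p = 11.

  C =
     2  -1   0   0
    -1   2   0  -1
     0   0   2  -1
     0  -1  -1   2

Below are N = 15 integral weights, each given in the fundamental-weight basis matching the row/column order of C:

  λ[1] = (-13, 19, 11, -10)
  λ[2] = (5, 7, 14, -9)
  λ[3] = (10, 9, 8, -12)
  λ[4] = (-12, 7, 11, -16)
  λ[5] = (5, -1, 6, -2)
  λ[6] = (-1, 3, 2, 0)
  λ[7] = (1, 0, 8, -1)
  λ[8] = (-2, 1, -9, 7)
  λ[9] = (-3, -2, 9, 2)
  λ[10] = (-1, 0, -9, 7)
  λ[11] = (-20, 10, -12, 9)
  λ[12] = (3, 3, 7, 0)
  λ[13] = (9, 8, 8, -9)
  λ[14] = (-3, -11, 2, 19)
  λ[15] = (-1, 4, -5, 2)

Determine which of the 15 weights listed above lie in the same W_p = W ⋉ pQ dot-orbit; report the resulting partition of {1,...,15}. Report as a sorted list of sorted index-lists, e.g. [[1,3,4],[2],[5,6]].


Dynkin diagram of C (from the 6 off-diagonal −1 entries): A_4.

W_11-reps of the 15 weights in Ā_11 (same 4-coord order as C):

    λ_1 → (0, 1, 8, 0)
    λ_2 → (0, 4, 3, 1)
    λ_3 → (0, 1, 8, 0)
    λ_4 → (0, 4, 3, 1)
    λ_5 → (4, 1, 5, 0)
    λ_6 → (0, 4, 3, 1)
    λ_7 → (1, 1, 8, 0)
    λ_8 → (1, 1, 8, 0)
    λ_9 → (1, 1, 8, 0)
    λ_10 → (0, 1, 8, 0)
    λ_11 → (0, 1, 8, 0)
    λ_12 → (2, 2, 2, 1)
    λ_13 → (1, 1, 8, 0)
    λ_14 → (1, 1, 8, 0)
    λ_15 → (0, 4, 3, 1)

These 15 weights hit 5 W_11-dot-orbits; sizes (4, 4, 1, 5, 1):

[[1, 3, 10, 11], [2, 4, 6, 15], [5], [7, 8, 9, 13, 14], [12]]


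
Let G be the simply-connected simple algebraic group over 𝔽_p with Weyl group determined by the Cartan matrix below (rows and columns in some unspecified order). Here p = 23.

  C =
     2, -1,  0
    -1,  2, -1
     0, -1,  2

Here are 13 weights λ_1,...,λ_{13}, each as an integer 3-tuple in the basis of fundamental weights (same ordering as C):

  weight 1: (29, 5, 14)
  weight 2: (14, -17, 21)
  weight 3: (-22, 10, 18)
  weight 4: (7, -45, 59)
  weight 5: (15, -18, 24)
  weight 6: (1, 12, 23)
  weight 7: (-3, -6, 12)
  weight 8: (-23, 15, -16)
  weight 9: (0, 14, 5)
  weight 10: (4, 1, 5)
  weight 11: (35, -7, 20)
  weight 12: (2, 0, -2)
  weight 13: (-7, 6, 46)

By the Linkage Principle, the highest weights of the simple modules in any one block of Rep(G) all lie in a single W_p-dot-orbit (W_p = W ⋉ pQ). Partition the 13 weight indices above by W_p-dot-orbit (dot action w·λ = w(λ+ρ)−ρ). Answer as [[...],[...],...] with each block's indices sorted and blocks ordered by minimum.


A_3 Cartan matrix, 3 simple roots permuted; ρ=(1,1,1).

W_23-reps of the 13 weights in Ā_23 (same 3-coord order as C):

  λ_1+ρ ↦ (5, 2, 6);  λ_2+ρ ↦ (1, 15, 6);  λ_3+ρ ↦ (4, 10, 2);  λ_4+ρ ↦ (13, 1, 7);  λ_5+ρ ↦ (1, 15, 6);  λ_6+ρ ↦ (13, 1, 7);  λ_7+ρ ↦ (5, 2, 6);  λ_8+ρ ↦ (1, 15, 6);  λ_9+ρ ↦ (1, 15, 6);  λ_10+ρ ↦ (5, 2, 6);  λ_11+ρ ↦ (5, 2, 6);  λ_12+ρ ↦ (3, 0, 1);  λ_13+ρ ↦ (1, 15, 6)

The 13 indices split into 5 linkage classes (same alcove rep ⇔ same W_23-dot-orbit):

[[1, 7, 10, 11], [2, 5, 8, 9, 13], [3], [4, 6], [12]]


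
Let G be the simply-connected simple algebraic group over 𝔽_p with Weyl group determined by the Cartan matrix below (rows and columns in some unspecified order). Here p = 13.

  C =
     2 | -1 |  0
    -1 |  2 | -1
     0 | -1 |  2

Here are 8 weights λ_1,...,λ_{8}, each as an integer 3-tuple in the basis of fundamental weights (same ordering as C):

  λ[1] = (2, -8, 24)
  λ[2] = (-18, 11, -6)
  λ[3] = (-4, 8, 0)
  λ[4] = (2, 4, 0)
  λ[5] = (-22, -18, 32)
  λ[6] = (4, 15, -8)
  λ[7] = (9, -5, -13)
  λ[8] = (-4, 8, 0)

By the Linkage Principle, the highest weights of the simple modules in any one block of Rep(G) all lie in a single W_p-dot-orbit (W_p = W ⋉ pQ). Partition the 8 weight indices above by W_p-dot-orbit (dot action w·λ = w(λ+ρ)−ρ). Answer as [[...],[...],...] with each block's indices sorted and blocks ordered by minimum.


C ↔ A_3 under row/col permutation; |W(A_3)| = 24.

Folding the 8 weights λ_j+ρ into Ā_13 (reps in the given 3-coord order):

  λ_1 → (3, 5, 1) · λ_2 → (3, 5, 1) · λ_3 → (3, 6, 1) · λ_4 → (3, 5, 1) · λ_5 → (3, 5, 1) · λ_6 → (3, 5, 1) · λ_7 → (3, 6, 1) · λ_8 → (3, 6, 1)

Partition of {1..8} into 2 W_13-dot-orbits:

[[1, 2, 4, 5, 6], [3, 7, 8]]


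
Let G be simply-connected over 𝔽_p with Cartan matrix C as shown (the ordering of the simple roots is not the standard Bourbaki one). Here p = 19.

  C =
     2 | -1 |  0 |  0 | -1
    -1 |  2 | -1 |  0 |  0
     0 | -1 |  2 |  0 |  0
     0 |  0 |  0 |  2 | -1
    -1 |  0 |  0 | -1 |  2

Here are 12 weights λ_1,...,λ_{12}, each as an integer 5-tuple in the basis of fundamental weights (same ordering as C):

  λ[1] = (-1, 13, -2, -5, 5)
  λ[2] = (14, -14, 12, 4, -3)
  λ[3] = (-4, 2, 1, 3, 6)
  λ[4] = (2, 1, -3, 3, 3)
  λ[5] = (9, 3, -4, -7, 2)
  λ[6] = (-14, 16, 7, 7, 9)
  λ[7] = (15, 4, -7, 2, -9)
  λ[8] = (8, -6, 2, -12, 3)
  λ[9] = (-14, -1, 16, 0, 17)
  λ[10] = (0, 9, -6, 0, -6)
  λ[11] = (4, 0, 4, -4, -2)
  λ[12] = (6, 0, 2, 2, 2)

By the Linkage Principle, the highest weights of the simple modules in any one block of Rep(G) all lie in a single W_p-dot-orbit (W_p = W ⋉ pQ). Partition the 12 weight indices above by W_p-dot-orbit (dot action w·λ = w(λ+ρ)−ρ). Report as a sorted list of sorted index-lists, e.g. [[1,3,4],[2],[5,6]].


A_5 Cartan matrix, 5 simple roots permuted; ρ=(1,1,1,1,1).

W_19-reps of the 12 weights in Ā_19 (same 5-coord order as C):

    λ_1 → (0, 13, 0, 3, 2)
    λ_2 → (0, 13, 0, 3, 2)
    λ_3 → (3, 0, 2, 4, 4)
    λ_4 → (3, 0, 2, 4, 4)
    λ_5 → (7, 1, 3, 3, 3)
    λ_6 → (7, 1, 3, 3, 3)
    λ_7 → (7, 1, 3, 3, 3)
    λ_8 → (3, 0, 2, 4, 4)
    λ_9 → (0, 13, 0, 3, 2)
    λ_10 → (1, 1, 5, 1, 3)
    λ_11 → (1, 1, 5, 1, 3)
    λ_12 → (7, 1, 3, 3, 3)

Linkage partition of the 12 weights (4 classes, p=19):

[[1, 2, 9], [3, 4, 8], [5, 6, 7, 12], [10, 11]]


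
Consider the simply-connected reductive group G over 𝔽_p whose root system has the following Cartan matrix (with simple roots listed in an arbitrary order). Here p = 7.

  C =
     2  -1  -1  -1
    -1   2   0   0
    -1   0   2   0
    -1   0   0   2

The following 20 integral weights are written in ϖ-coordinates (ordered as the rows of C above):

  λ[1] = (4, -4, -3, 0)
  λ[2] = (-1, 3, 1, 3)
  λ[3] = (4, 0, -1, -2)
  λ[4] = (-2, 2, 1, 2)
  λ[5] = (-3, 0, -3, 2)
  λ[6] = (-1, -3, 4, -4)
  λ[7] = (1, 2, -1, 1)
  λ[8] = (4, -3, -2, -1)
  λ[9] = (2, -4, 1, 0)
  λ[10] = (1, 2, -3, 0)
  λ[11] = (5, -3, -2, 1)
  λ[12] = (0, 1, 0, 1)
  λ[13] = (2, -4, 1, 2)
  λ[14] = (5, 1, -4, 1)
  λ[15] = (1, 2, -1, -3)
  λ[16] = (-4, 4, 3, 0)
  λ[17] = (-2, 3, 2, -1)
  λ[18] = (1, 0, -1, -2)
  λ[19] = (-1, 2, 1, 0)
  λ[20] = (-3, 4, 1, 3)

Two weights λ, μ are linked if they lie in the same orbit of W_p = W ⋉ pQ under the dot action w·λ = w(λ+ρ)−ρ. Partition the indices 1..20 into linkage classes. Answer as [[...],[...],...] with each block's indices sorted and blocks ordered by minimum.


Cartan matrix: type D_4 (|W|=192); un-permuting the 4 rows.

Ā_7 reps of the 20 weights (D_4, coords as presented):

  [1] (0, 3, 2, 1);  [2] (2, 1, 1, 1);  [3] (1, 1, 0, 1);  [4] (1, 2, 1, 2);  [5] (1, 1, 0, 1);  [6] (0, 3, 0, 2);  [7] (0, 3, 0, 2);  [8] (2, 2, 1, 0);  [9] (0, 3, 2, 1);  [10] (0, 3, 2, 1);  [11] (1, 1, 0, 1);  [12] (1, 2, 1, 2);  [13] (1, 2, 1, 2);  [14] (1, 1, 0, 1);  [15] (0, 3, 0, 2);  [16] (1, 2, 1, 2);  [17] (0, 3, 2, 1);  [18] (1, 1, 0, 1);  [19] (0, 3, 2, 1);  [20] (0, 3, 0, 2)

Linkage partition of the 20 weights (6 classes, p=7):

[[1, 9, 10, 17, 19], [2], [3, 5, 11, 14, 18], [4, 12, 13, 16], [6, 7, 15, 20], [8]]


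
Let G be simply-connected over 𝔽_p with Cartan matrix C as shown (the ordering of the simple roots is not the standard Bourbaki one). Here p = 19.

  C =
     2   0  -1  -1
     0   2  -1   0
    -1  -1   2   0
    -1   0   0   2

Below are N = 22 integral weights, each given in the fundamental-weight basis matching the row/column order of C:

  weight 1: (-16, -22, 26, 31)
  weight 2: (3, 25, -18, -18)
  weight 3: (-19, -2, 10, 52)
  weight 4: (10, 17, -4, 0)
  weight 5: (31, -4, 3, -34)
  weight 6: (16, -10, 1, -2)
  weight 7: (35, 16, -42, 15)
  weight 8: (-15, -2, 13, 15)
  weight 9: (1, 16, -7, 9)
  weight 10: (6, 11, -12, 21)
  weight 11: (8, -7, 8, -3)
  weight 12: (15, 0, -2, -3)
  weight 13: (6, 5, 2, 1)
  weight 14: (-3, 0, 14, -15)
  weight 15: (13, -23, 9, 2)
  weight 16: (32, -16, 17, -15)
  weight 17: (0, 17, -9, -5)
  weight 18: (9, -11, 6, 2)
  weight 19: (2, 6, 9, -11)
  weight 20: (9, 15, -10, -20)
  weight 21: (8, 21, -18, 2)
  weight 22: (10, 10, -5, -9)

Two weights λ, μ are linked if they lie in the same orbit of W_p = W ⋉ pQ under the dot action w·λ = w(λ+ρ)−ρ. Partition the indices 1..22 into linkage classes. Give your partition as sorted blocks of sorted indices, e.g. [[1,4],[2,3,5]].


Cartan matrix: type A_4 (|W|=120); un-permuting the 4 rows.

Folding the 22 weights λ_j+ρ into Ā_19 (reps in the given 4-coord order):

  λ_1+ρ ↦ (4, 7, 2, 2)
  λ_2+ρ ↦ (4, 7, 2, 2)
  λ_3+ρ ↦ (1, 7, 3, 7)
  λ_4+ρ ↦ (1, 7, 3, 7)
  λ_5+ρ ↦ (13, 0, 1, 2)
  λ_6+ρ ↦ (9, 2, 7, 1)
  λ_7+ρ ↦ (3, 2, 9, 2)
  λ_8+ρ ↦ (13, 0, 1, 2)
  λ_9+ρ ↦ (4, 7, 2, 2)
  λ_10+ρ ↦ (1, 7, 3, 7)
  λ_11+ρ ↦ (7, 6, 3, 2)
  λ_12+ρ ↦ (13, 0, 1, 2)
  λ_13+ρ ↦ (7, 6, 3, 2)
  λ_14+ρ ↦ (13, 0, 1, 2)
  λ_15+ρ ↦ (3, 2, 9, 2)
  λ_16+ρ ↦ (13, 0, 1, 2)
  λ_17+ρ ↦ (1, 7, 3, 7)
  λ_18+ρ ↦ (7, 6, 3, 2)
  λ_19+ρ ↦ (7, 6, 3, 2)
  λ_20+ρ ↦ (9, 2, 7, 1)
  λ_21+ρ ↦ (3, 2, 9, 2)
  λ_22+ρ ↦ (1, 7, 3, 7)

Grouping the 22 weights by Ā_19-representative: 6 linkage classes.

[[1, 2, 9], [3, 4, 10, 17, 22], [5, 8, 12, 14, 16], [6, 20], [7, 15, 21], [11, 13, 18, 19]]
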